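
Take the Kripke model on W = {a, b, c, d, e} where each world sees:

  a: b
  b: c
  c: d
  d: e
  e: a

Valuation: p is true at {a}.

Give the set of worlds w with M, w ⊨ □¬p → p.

{a, e}

a: □¬p is T, p is T. ✓
b: □¬p is T, p is F. ✗
c: □¬p is T, p is F. ✗
d: □¬p is T, p is F. ✗
e: □¬p is F, p is F. ✓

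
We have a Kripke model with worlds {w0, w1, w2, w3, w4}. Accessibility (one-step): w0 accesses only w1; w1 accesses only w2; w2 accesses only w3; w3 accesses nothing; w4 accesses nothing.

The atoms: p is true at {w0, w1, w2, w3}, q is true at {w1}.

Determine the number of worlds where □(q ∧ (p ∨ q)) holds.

3

w0: successors {w1}; q ∧ (p ∨ q) there: w1:T. ✓
w1: successors {w2}; q ∧ (p ∨ q) there: w2:F. ✗
w2: successors {w3}; q ∧ (p ∨ q) there: w3:F. ✗
w3: no successors, so □(q ∧ (p ∨ q)) holds vacuously. ✓
w4: no successors, so □(q ∧ (p ∨ q)) holds vacuously. ✓
Satisfying worlds: {w0, w3, w4}.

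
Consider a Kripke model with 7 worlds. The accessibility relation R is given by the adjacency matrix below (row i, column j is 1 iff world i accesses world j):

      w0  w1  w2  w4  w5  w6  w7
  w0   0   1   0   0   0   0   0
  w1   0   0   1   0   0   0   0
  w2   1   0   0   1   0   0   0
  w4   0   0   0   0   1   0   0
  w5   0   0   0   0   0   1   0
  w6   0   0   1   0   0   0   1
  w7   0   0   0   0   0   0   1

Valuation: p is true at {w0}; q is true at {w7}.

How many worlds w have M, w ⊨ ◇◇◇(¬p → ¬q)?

w0: successors {w1}; ◇◇(¬p → ¬q) there: w1:T. ✓
w1: successors {w2}; ◇◇(¬p → ¬q) there: w2:T. ✓
w2: successors {w0, w4}; ◇◇(¬p → ¬q) there: w0:T, w4:T. ✓
w4: successors {w5}; ◇◇(¬p → ¬q) there: w5:T. ✓
w5: successors {w6}; ◇◇(¬p → ¬q) there: w6:T. ✓
w6: successors {w2, w7}; ◇◇(¬p → ¬q) there: w2:T, w7:F. ✓
w7: successors {w7}; ◇◇(¬p → ¬q) there: w7:F. ✗
Satisfying worlds: {w0, w1, w2, w4, w5, w6}.

6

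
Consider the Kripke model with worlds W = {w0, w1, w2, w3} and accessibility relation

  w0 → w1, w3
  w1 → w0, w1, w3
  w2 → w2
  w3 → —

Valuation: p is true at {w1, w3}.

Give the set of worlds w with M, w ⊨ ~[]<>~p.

{w0, w1}

w0: []<>~p is F. ✓
w1: []<>~p is F. ✓
w2: []<>~p is T. ✗
w3: []<>~p is T. ✗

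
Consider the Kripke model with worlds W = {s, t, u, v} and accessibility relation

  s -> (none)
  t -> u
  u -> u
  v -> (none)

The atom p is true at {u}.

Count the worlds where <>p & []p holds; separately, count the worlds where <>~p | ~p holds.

2 and 3

For <>p & []p:
s: <>p is F, []p is T. ✗
t: <>p is T, []p is T. ✓
u: <>p is T, []p is T. ✓
v: <>p is F, []p is T. ✗
— 2 worlds.
For <>~p | ~p:
s: <>~p is F, ~p is T. ✓
t: <>~p is F, ~p is T. ✓
u: <>~p is F, ~p is F. ✗
v: <>~p is F, ~p is T. ✓
— 3 worlds.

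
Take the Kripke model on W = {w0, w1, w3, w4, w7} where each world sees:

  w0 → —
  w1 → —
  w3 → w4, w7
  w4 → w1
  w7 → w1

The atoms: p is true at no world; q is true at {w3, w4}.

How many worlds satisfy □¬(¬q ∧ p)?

w0: no successors, so □¬(¬q ∧ p) holds vacuously. ✓
w1: no successors, so □¬(¬q ∧ p) holds vacuously. ✓
w3: successors {w4, w7}; ¬(¬q ∧ p) there: w4:T, w7:T. ✓
w4: successors {w1}; ¬(¬q ∧ p) there: w1:T. ✓
w7: successors {w1}; ¬(¬q ∧ p) there: w1:T. ✓
Satisfying worlds: {w0, w1, w3, w4, w7}.

5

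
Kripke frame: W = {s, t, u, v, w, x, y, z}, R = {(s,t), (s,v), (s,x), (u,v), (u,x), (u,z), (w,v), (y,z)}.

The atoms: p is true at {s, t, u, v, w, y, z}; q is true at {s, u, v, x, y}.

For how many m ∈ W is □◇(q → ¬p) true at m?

4

s: successors {t, v, x}; ◇(q → ¬p) there: t:F, v:F, x:F. ✗
t: no successors, so □◇(q → ¬p) holds vacuously. ✓
u: successors {v, x, z}; ◇(q → ¬p) there: v:F, x:F, z:F. ✗
v: no successors, so □◇(q → ¬p) holds vacuously. ✓
w: successors {v}; ◇(q → ¬p) there: v:F. ✗
x: no successors, so □◇(q → ¬p) holds vacuously. ✓
y: successors {z}; ◇(q → ¬p) there: z:F. ✗
z: no successors, so □◇(q → ¬p) holds vacuously. ✓
Satisfying worlds: {t, v, x, z}.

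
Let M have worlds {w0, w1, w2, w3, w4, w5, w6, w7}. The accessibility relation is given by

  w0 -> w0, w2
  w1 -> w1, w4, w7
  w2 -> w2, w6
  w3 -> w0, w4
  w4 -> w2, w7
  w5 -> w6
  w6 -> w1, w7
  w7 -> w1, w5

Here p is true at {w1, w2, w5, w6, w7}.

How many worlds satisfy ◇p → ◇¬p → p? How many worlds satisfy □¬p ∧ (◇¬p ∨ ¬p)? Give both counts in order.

7 and 1

For ◇p → ◇¬p → p:
w0: ◇p is T, ◇¬p → p is F. ✗
w1: ◇p is T, ◇¬p → p is T. ✓
w2: ◇p is T, ◇¬p → p is T. ✓
w3: ◇p is F, ◇¬p → p is F. ✓
w4: ◇p is T, ◇¬p → p is T. ✓
w5: ◇p is T, ◇¬p → p is T. ✓
w6: ◇p is T, ◇¬p → p is T. ✓
w7: ◇p is T, ◇¬p → p is T. ✓
— 7 worlds.
For □¬p ∧ (◇¬p ∨ ¬p):
w0: □¬p is F, ◇¬p ∨ ¬p is T. ✗
w1: □¬p is F, ◇¬p ∨ ¬p is T. ✗
w2: □¬p is F, ◇¬p ∨ ¬p is F. ✗
w3: □¬p is T, ◇¬p ∨ ¬p is T. ✓
w4: □¬p is F, ◇¬p ∨ ¬p is T. ✗
w5: □¬p is F, ◇¬p ∨ ¬p is F. ✗
w6: □¬p is F, ◇¬p ∨ ¬p is F. ✗
w7: □¬p is F, ◇¬p ∨ ¬p is F. ✗
— 1 world.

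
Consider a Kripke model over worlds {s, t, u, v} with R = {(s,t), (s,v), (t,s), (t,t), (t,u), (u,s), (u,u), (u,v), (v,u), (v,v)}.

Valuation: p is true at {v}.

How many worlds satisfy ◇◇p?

4

s: successors {t, v}; ◇p there: t:F, v:T. ✓
t: successors {s, t, u}; ◇p there: s:T, t:F, u:T. ✓
u: successors {s, u, v}; ◇p there: s:T, u:T, v:T. ✓
v: successors {u, v}; ◇p there: u:T, v:T. ✓
Satisfying worlds: {s, t, u, v}.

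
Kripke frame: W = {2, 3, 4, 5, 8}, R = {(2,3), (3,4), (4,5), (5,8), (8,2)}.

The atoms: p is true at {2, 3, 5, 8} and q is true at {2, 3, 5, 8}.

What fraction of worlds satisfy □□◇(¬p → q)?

4/5

2: successors {3}; □◇(¬p → q) there: 3:T. ✓
3: successors {4}; □◇(¬p → q) there: 4:T. ✓
4: successors {5}; □◇(¬p → q) there: 5:T. ✓
5: successors {8}; □◇(¬p → q) there: 8:T. ✓
8: successors {2}; □◇(¬p → q) there: 2:F. ✗
That's 4 of 5 worlds, so 4/5.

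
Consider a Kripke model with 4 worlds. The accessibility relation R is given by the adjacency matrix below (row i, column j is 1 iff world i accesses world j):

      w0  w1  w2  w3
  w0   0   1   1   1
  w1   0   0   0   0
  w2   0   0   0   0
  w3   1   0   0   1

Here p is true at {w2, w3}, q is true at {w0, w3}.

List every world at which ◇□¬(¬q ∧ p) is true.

w0: successors {w1, w2, w3}; □¬(¬q ∧ p) there: w1:T, w2:T, w3:T. ✓
w1: no successors, so ◇□¬(¬q ∧ p) fails. ✗
w2: no successors, so ◇□¬(¬q ∧ p) fails. ✗
w3: successors {w0, w3}; □¬(¬q ∧ p) there: w0:F, w3:T. ✓

{w0, w3}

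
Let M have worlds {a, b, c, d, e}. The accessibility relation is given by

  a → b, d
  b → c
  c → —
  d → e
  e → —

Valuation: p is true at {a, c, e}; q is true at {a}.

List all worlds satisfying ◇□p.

{a, b, d}

a: successors {b, d}; □p there: b:T, d:T. ✓
b: successors {c}; □p there: c:T. ✓
c: no successors, so ◇□p fails. ✗
d: successors {e}; □p there: e:T. ✓
e: no successors, so ◇□p fails. ✗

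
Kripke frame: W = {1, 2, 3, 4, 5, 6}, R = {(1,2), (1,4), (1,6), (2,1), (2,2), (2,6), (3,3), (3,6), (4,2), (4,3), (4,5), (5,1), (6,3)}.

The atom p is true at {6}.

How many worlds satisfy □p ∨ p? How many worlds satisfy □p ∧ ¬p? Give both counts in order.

1 and 0

For □p ∨ p:
1: □p is F, p is F. ✗
2: □p is F, p is F. ✗
3: □p is F, p is F. ✗
4: □p is F, p is F. ✗
5: □p is F, p is F. ✗
6: □p is F, p is T. ✓
— 1 world.
For □p ∧ ¬p:
1: □p is F, ¬p is T. ✗
2: □p is F, ¬p is T. ✗
3: □p is F, ¬p is T. ✗
4: □p is F, ¬p is T. ✗
5: □p is F, ¬p is T. ✗
6: □p is F, ¬p is F. ✗
— 0 worlds.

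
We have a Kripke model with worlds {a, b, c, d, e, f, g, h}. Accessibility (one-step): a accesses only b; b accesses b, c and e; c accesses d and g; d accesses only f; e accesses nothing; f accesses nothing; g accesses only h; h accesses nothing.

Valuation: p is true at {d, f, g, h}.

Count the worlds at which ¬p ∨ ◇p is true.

6

a: ¬p is T, ◇p is F. ✓
b: ¬p is T, ◇p is F. ✓
c: ¬p is T, ◇p is T. ✓
d: ¬p is F, ◇p is T. ✓
e: ¬p is T, ◇p is F. ✓
f: ¬p is F, ◇p is F. ✗
g: ¬p is F, ◇p is T. ✓
h: ¬p is F, ◇p is F. ✗
Satisfying worlds: {a, b, c, d, e, g}.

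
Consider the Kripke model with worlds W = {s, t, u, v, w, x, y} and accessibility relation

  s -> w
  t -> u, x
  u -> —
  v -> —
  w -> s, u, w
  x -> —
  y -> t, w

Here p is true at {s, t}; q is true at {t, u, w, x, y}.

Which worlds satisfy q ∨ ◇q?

s: q is F, ◇q is T. ✓
t: q is T, ◇q is T. ✓
u: q is T, ◇q is F. ✓
v: q is F, ◇q is F. ✗
w: q is T, ◇q is T. ✓
x: q is T, ◇q is F. ✓
y: q is T, ◇q is T. ✓

{s, t, u, w, x, y}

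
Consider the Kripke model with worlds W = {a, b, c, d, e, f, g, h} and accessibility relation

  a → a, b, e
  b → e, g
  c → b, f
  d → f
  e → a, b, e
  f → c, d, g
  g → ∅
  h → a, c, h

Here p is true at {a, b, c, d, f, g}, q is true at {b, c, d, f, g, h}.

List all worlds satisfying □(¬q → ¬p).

{b, c, d, f, g}

a: successors {a, b, e}; ¬q → ¬p there: a:F, b:T, e:T. ✗
b: successors {e, g}; ¬q → ¬p there: e:T, g:T. ✓
c: successors {b, f}; ¬q → ¬p there: b:T, f:T. ✓
d: successors {f}; ¬q → ¬p there: f:T. ✓
e: successors {a, b, e}; ¬q → ¬p there: a:F, b:T, e:T. ✗
f: successors {c, d, g}; ¬q → ¬p there: c:T, d:T, g:T. ✓
g: no successors, so □(¬q → ¬p) holds vacuously. ✓
h: successors {a, c, h}; ¬q → ¬p there: a:F, c:T, h:T. ✗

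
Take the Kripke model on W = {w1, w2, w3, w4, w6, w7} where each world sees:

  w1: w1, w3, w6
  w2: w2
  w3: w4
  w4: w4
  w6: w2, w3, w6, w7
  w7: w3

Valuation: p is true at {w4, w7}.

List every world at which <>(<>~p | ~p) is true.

w1: successors {w1, w3, w6}; <>~p | ~p there: w1:T, w3:T, w6:T. ✓
w2: successors {w2}; <>~p | ~p there: w2:T. ✓
w3: successors {w4}; <>~p | ~p there: w4:F. ✗
w4: successors {w4}; <>~p | ~p there: w4:F. ✗
w6: successors {w2, w3, w6, w7}; <>~p | ~p there: w2:T, w3:T, w6:T, w7:T. ✓
w7: successors {w3}; <>~p | ~p there: w3:T. ✓

{w1, w2, w6, w7}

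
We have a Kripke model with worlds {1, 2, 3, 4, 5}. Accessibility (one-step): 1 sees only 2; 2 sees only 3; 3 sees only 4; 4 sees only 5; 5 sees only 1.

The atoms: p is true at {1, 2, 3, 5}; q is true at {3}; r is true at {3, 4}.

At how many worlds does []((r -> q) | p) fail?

1: successors {2}; (r -> q) | p there: 2:T. ✓
2: successors {3}; (r -> q) | p there: 3:T. ✓
3: successors {4}; (r -> q) | p there: 4:F. ✗
4: successors {5}; (r -> q) | p there: 5:T. ✓
5: successors {1}; (r -> q) | p there: 1:T. ✓
Satisfying worlds: {1, 2, 4, 5}.
So []((r -> q) | p) fails at the other 1 world.

1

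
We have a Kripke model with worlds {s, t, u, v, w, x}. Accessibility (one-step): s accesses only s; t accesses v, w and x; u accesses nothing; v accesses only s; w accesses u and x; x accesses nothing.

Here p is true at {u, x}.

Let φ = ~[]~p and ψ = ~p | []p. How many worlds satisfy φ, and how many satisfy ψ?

2 and 6

For ~[]~p:
s: []~p is T. ✗
t: []~p is F. ✓
u: []~p is T. ✗
v: []~p is T. ✗
w: []~p is F. ✓
x: []~p is T. ✗
— 2 worlds.
For ~p | []p:
s: ~p is T, []p is F. ✓
t: ~p is T, []p is F. ✓
u: ~p is F, []p is T. ✓
v: ~p is T, []p is F. ✓
w: ~p is T, []p is T. ✓
x: ~p is F, []p is T. ✓
— 6 worlds.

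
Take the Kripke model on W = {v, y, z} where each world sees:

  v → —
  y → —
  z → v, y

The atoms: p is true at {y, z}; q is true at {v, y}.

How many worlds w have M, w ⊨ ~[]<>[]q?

v: []<>[]q is T. ✗
y: []<>[]q is T. ✗
z: []<>[]q is F. ✓
Satisfying worlds: {z}.

1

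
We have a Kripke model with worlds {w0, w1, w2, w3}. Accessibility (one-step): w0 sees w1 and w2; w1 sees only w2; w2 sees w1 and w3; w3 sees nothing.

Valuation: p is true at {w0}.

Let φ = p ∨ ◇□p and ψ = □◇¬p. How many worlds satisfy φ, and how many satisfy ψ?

For p ∨ ◇□p:
w0: p is T, ◇□p is F. ✓
w1: p is F, ◇□p is F. ✗
w2: p is F, ◇□p is T. ✓
w3: p is F, ◇□p is F. ✗
— 2 worlds.
For □◇¬p:
w0: successors {w1, w2}; ◇¬p there: w1:T, w2:T. ✓
w1: successors {w2}; ◇¬p there: w2:T. ✓
w2: successors {w1, w3}; ◇¬p there: w1:T, w3:F. ✗
w3: no successors, so □◇¬p holds vacuously. ✓
— 3 worlds.

2 and 3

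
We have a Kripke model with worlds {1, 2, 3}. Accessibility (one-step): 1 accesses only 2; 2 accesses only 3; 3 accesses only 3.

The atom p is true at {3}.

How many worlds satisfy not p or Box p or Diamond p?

3

1: not p or Box p is T, Diamond p is F. ✓
2: not p or Box p is T, Diamond p is T. ✓
3: not p or Box p is T, Diamond p is T. ✓
Satisfying worlds: {1, 2, 3}.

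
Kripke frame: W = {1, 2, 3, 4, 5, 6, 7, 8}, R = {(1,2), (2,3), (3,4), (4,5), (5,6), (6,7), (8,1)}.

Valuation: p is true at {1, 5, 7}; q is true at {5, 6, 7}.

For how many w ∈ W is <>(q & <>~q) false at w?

1: successors {2}; q & <>~q there: 2:F. ✗
2: successors {3}; q & <>~q there: 3:F. ✗
3: successors {4}; q & <>~q there: 4:F. ✗
4: successors {5}; q & <>~q there: 5:F. ✗
5: successors {6}; q & <>~q there: 6:F. ✗
6: successors {7}; q & <>~q there: 7:F. ✗
7: no successors, so <>(q & <>~q) fails. ✗
8: successors {1}; q & <>~q there: 1:F. ✗
Satisfying worlds: ∅.
So <>(q & <>~q) fails at the other 8 worlds.

8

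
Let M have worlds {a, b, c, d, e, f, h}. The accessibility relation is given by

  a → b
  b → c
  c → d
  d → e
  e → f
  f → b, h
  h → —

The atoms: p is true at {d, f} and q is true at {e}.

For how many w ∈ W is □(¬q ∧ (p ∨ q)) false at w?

4

a: successors {b}; ¬q ∧ (p ∨ q) there: b:F. ✗
b: successors {c}; ¬q ∧ (p ∨ q) there: c:F. ✗
c: successors {d}; ¬q ∧ (p ∨ q) there: d:T. ✓
d: successors {e}; ¬q ∧ (p ∨ q) there: e:F. ✗
e: successors {f}; ¬q ∧ (p ∨ q) there: f:T. ✓
f: successors {b, h}; ¬q ∧ (p ∨ q) there: b:F, h:F. ✗
h: no successors, so □(¬q ∧ (p ∨ q)) holds vacuously. ✓
Satisfying worlds: {c, e, h}.
So □(¬q ∧ (p ∨ q)) fails at the other 4 worlds.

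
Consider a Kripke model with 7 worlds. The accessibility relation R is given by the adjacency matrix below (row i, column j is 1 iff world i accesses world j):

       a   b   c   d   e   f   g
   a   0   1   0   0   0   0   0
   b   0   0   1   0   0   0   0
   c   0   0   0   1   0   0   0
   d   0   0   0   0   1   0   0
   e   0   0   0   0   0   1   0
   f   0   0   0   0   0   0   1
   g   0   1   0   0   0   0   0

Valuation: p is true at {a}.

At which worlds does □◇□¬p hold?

a: successors {b}; ◇□¬p there: b:T. ✓
b: successors {c}; ◇□¬p there: c:T. ✓
c: successors {d}; ◇□¬p there: d:T. ✓
d: successors {e}; ◇□¬p there: e:T. ✓
e: successors {f}; ◇□¬p there: f:T. ✓
f: successors {g}; ◇□¬p there: g:T. ✓
g: successors {b}; ◇□¬p there: b:T. ✓

{a, b, c, d, e, f, g}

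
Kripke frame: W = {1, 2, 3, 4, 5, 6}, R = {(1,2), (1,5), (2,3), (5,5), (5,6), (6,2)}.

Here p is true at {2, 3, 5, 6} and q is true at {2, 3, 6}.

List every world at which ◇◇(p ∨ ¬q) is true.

{1, 5, 6}

1: successors {2, 5}; ◇(p ∨ ¬q) there: 2:T, 5:T. ✓
2: successors {3}; ◇(p ∨ ¬q) there: 3:F. ✗
3: no successors, so ◇◇(p ∨ ¬q) fails. ✗
4: no successors, so ◇◇(p ∨ ¬q) fails. ✗
5: successors {5, 6}; ◇(p ∨ ¬q) there: 5:T, 6:T. ✓
6: successors {2}; ◇(p ∨ ¬q) there: 2:T. ✓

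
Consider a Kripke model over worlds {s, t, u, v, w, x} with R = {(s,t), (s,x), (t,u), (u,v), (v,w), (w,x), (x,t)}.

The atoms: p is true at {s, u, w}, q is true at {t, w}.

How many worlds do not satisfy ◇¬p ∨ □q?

1

s: ◇¬p is T, □q is F. ✓
t: ◇¬p is F, □q is F. ✗
u: ◇¬p is T, □q is F. ✓
v: ◇¬p is F, □q is T. ✓
w: ◇¬p is T, □q is F. ✓
x: ◇¬p is T, □q is T. ✓
Satisfying worlds: {s, u, v, w, x}.
So ◇¬p ∨ □q fails at the other 1 world.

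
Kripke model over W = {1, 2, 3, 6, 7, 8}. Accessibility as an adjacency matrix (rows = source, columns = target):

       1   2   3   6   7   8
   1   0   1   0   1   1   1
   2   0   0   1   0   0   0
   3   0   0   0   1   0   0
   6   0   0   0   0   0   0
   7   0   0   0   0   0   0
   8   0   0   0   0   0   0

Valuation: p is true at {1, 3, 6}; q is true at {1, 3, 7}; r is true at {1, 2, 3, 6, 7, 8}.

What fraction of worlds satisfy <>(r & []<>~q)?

1/3

1: successors {2, 6, 7, 8}; r & []<>~q there: 2:T, 6:T, 7:T, 8:T. ✓
2: successors {3}; r & []<>~q there: 3:F. ✗
3: successors {6}; r & []<>~q there: 6:T. ✓
6: no successors, so <>(r & []<>~q) fails. ✗
7: no successors, so <>(r & []<>~q) fails. ✗
8: no successors, so <>(r & []<>~q) fails. ✗
That's 2 of 6 worlds, so 2/6 = 1/3.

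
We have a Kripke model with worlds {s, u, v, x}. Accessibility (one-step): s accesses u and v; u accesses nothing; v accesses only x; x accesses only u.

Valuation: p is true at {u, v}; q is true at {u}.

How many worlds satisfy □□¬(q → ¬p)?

3

s: successors {u, v}; □¬(q → ¬p) there: u:T, v:F. ✗
u: no successors, so □□¬(q → ¬p) holds vacuously. ✓
v: successors {x}; □¬(q → ¬p) there: x:T. ✓
x: successors {u}; □¬(q → ¬p) there: u:T. ✓
Satisfying worlds: {u, v, x}.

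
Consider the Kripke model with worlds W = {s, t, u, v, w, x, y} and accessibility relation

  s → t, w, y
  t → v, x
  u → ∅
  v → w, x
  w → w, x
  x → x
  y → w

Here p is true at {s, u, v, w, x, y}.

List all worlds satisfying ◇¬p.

{s}

s: successors {t, w, y}; ¬p there: t:T, w:F, y:F. ✓
t: successors {v, x}; ¬p there: v:F, x:F. ✗
u: no successors, so ◇¬p fails. ✗
v: successors {w, x}; ¬p there: w:F, x:F. ✗
w: successors {w, x}; ¬p there: w:F, x:F. ✗
x: successors {x}; ¬p there: x:F. ✗
y: successors {w}; ¬p there: w:F. ✗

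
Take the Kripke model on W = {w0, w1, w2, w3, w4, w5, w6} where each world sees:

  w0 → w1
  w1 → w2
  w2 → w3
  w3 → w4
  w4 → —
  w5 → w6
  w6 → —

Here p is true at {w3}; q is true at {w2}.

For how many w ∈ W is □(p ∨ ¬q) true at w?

w0: successors {w1}; p ∨ ¬q there: w1:T. ✓
w1: successors {w2}; p ∨ ¬q there: w2:F. ✗
w2: successors {w3}; p ∨ ¬q there: w3:T. ✓
w3: successors {w4}; p ∨ ¬q there: w4:T. ✓
w4: no successors, so □(p ∨ ¬q) holds vacuously. ✓
w5: successors {w6}; p ∨ ¬q there: w6:T. ✓
w6: no successors, so □(p ∨ ¬q) holds vacuously. ✓
Satisfying worlds: {w0, w2, w3, w4, w5, w6}.

6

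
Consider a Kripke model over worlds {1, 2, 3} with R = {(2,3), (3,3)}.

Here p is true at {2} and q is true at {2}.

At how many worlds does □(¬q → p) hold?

1

1: no successors, so □(¬q → p) holds vacuously. ✓
2: successors {3}; ¬q → p there: 3:F. ✗
3: successors {3}; ¬q → p there: 3:F. ✗
Satisfying worlds: {1}.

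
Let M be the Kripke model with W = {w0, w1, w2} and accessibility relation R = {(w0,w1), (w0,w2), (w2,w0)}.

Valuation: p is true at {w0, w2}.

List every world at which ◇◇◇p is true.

w0: successors {w1, w2}; ◇◇p there: w1:F, w2:T. ✓
w1: no successors, so ◇◇◇p fails. ✗
w2: successors {w0}; ◇◇p there: w0:T. ✓

{w0, w2}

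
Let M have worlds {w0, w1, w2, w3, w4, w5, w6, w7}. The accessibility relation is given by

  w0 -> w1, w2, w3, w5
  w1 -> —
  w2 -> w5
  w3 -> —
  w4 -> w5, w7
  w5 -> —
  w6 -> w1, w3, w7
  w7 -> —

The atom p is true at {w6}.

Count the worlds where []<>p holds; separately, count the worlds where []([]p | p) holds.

4 and 7

For []<>p:
w0: successors {w1, w2, w3, w5}; <>p there: w1:F, w2:F, w3:F, w5:F. ✗
w1: no successors, so []<>p holds vacuously. ✓
w2: successors {w5}; <>p there: w5:F. ✗
w3: no successors, so []<>p holds vacuously. ✓
w4: successors {w5, w7}; <>p there: w5:F, w7:F. ✗
w5: no successors, so []<>p holds vacuously. ✓
w6: successors {w1, w3, w7}; <>p there: w1:F, w3:F, w7:F. ✗
w7: no successors, so []<>p holds vacuously. ✓
— 4 worlds.
For []([]p | p):
w0: successors {w1, w2, w3, w5}; []p | p there: w1:T, w2:F, w3:T, w5:T. ✗
w1: no successors, so []([]p | p) holds vacuously. ✓
w2: successors {w5}; []p | p there: w5:T. ✓
w3: no successors, so []([]p | p) holds vacuously. ✓
w4: successors {w5, w7}; []p | p there: w5:T, w7:T. ✓
w5: no successors, so []([]p | p) holds vacuously. ✓
w6: successors {w1, w3, w7}; []p | p there: w1:T, w3:T, w7:T. ✓
w7: no successors, so []([]p | p) holds vacuously. ✓
— 7 worlds.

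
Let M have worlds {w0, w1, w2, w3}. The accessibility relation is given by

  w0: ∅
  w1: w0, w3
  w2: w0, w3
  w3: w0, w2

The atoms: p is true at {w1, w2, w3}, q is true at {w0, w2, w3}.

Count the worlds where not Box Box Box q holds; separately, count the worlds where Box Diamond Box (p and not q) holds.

For not Box Box Box q:
w0: Box Box Box q is T. ✗
w1: Box Box Box q is T. ✗
w2: Box Box Box q is T. ✗
w3: Box Box Box q is T. ✗
— 0 worlds.
For Box Diamond Box (p and not q):
w0: no successors, so Box Diamond Box (p and not q) holds vacuously. ✓
w1: successors {w0, w3}; Diamond Box (p and not q) there: w0:F, w3:T. ✗
w2: successors {w0, w3}; Diamond Box (p and not q) there: w0:F, w3:T. ✗
w3: successors {w0, w2}; Diamond Box (p and not q) there: w0:F, w2:T. ✗
— 1 world.

0 and 1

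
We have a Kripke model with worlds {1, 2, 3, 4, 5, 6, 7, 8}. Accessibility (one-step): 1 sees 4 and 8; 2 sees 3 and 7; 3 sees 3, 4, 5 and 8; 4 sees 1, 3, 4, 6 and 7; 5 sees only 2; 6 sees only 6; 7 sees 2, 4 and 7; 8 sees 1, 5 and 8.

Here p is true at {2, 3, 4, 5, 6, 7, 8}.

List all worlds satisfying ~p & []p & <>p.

1: ~p & []p is T, <>p is T. ✓
2: ~p & []p is F, <>p is T. ✗
3: ~p & []p is F, <>p is T. ✗
4: ~p & []p is F, <>p is T. ✗
5: ~p & []p is F, <>p is T. ✗
6: ~p & []p is F, <>p is T. ✗
7: ~p & []p is F, <>p is T. ✗
8: ~p & []p is F, <>p is T. ✗

{1}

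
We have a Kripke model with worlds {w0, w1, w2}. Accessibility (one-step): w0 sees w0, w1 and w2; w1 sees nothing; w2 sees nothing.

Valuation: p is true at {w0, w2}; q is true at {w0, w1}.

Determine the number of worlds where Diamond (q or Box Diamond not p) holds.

w0: successors {w0, w1, w2}; q or Box Diamond not p there: w0:T, w1:T, w2:T. ✓
w1: no successors, so Diamond (q or Box Diamond not p) fails. ✗
w2: no successors, so Diamond (q or Box Diamond not p) fails. ✗
Satisfying worlds: {w0}.

1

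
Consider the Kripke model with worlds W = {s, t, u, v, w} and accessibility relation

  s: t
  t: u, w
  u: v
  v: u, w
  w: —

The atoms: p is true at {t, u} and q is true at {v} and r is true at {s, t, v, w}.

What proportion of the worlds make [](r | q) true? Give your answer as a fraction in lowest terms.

3/5

s: successors {t}; r | q there: t:T. ✓
t: successors {u, w}; r | q there: u:F, w:T. ✗
u: successors {v}; r | q there: v:T. ✓
v: successors {u, w}; r | q there: u:F, w:T. ✗
w: no successors, so [](r | q) holds vacuously. ✓
That's 3 of 5 worlds, so 3/5.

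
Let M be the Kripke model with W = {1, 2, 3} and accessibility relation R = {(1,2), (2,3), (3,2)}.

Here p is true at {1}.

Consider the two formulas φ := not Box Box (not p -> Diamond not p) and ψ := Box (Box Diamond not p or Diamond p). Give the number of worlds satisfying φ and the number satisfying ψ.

For not Box Box (not p -> Diamond not p):
1: Box Box (not p -> Diamond not p) is T. ✗
2: Box Box (not p -> Diamond not p) is T. ✗
3: Box Box (not p -> Diamond not p) is T. ✗
— 0 worlds.
For Box (Box Diamond not p or Diamond p):
1: successors {2}; Box Diamond not p or Diamond p there: 2:T. ✓
2: successors {3}; Box Diamond not p or Diamond p there: 3:T. ✓
3: successors {2}; Box Diamond not p or Diamond p there: 2:T. ✓
— 3 worlds.

0 and 3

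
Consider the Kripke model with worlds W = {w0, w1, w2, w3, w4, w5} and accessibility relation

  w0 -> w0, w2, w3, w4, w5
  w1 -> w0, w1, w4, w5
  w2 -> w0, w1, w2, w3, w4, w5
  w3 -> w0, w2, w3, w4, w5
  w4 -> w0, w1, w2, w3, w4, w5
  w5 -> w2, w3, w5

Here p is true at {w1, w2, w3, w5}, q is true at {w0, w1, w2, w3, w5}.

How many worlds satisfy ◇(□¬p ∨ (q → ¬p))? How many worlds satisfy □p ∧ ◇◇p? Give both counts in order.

5 and 1

For ◇(□¬p ∨ (q → ¬p)):
w0: successors {w0, w2, w3, w4, w5}; □¬p ∨ (q → ¬p) there: w0:T, w2:F, w3:F, w4:T, w5:F. ✓
w1: successors {w0, w1, w4, w5}; □¬p ∨ (q → ¬p) there: w0:T, w1:F, w4:T, w5:F. ✓
w2: successors {w0, w1, w2, w3, w4, w5}; □¬p ∨ (q → ¬p) there: w0:T, w1:F, w2:F, w3:F, w4:T, w5:F. ✓
w3: successors {w0, w2, w3, w4, w5}; □¬p ∨ (q → ¬p) there: w0:T, w2:F, w3:F, w4:T, w5:F. ✓
w4: successors {w0, w1, w2, w3, w4, w5}; □¬p ∨ (q → ¬p) there: w0:T, w1:F, w2:F, w3:F, w4:T, w5:F. ✓
w5: successors {w2, w3, w5}; □¬p ∨ (q → ¬p) there: w2:F, w3:F, w5:F. ✗
— 5 worlds.
For □p ∧ ◇◇p:
w0: □p is F, ◇◇p is T. ✗
w1: □p is F, ◇◇p is T. ✗
w2: □p is F, ◇◇p is T. ✗
w3: □p is F, ◇◇p is T. ✗
w4: □p is F, ◇◇p is T. ✗
w5: □p is T, ◇◇p is T. ✓
— 1 world.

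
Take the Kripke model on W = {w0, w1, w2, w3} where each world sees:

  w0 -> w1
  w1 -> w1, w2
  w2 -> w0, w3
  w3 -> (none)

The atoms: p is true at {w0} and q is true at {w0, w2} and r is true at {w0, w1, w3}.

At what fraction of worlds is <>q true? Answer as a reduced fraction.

1/2

w0: successors {w1}; q there: w1:F. ✗
w1: successors {w1, w2}; q there: w1:F, w2:T. ✓
w2: successors {w0, w3}; q there: w0:T, w3:F. ✓
w3: no successors, so <>q fails. ✗
That's 2 of 4 worlds, so 2/4 = 1/2.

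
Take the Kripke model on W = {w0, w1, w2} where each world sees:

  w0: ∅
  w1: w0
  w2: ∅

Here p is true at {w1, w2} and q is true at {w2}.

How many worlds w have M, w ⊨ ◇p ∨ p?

w0: ◇p is F, p is F. ✗
w1: ◇p is F, p is T. ✓
w2: ◇p is F, p is T. ✓
Satisfying worlds: {w1, w2}.

2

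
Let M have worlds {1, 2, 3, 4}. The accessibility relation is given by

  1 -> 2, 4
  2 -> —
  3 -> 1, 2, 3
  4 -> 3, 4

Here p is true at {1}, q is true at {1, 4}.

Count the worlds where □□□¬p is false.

1: successors {2, 4}; □□¬p there: 2:T, 4:F. ✗
2: no successors, so □□□¬p holds vacuously. ✓
3: successors {1, 2, 3}; □□¬p there: 1:T, 2:T, 3:F. ✗
4: successors {3, 4}; □□¬p there: 3:F, 4:F. ✗
Satisfying worlds: {2}.
So □□□¬p fails at the other 3 worlds.

3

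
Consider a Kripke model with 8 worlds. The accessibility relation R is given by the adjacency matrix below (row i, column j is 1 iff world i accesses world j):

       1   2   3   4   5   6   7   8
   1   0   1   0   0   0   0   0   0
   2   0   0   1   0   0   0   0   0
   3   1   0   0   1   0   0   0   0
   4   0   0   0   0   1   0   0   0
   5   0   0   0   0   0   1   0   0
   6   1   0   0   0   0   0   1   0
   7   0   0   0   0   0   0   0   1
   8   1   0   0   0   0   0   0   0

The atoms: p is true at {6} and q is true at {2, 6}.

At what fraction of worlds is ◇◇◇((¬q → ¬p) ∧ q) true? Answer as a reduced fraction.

1: successors {2}; ◇◇((¬q → ¬p) ∧ q) there: 2:F. ✗
2: successors {3}; ◇◇((¬q → ¬p) ∧ q) there: 3:T. ✓
3: successors {1, 4}; ◇◇((¬q → ¬p) ∧ q) there: 1:F, 4:T. ✓
4: successors {5}; ◇◇((¬q → ¬p) ∧ q) there: 5:F. ✗
5: successors {6}; ◇◇((¬q → ¬p) ∧ q) there: 6:T. ✓
6: successors {1, 7}; ◇◇((¬q → ¬p) ∧ q) there: 1:F, 7:F. ✗
7: successors {8}; ◇◇((¬q → ¬p) ∧ q) there: 8:T. ✓
8: successors {1}; ◇◇((¬q → ¬p) ∧ q) there: 1:F. ✗
That's 4 of 8 worlds, so 4/8 = 1/2.

1/2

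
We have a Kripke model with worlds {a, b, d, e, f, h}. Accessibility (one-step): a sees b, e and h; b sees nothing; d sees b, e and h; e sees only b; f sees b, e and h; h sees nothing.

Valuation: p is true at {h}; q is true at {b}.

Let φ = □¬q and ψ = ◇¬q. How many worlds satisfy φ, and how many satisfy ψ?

2 and 3

For □¬q:
a: successors {b, e, h}; ¬q there: b:F, e:T, h:T. ✗
b: no successors, so □¬q holds vacuously. ✓
d: successors {b, e, h}; ¬q there: b:F, e:T, h:T. ✗
e: successors {b}; ¬q there: b:F. ✗
f: successors {b, e, h}; ¬q there: b:F, e:T, h:T. ✗
h: no successors, so □¬q holds vacuously. ✓
— 2 worlds.
For ◇¬q:
a: successors {b, e, h}; ¬q there: b:F, e:T, h:T. ✓
b: no successors, so ◇¬q fails. ✗
d: successors {b, e, h}; ¬q there: b:F, e:T, h:T. ✓
e: successors {b}; ¬q there: b:F. ✗
f: successors {b, e, h}; ¬q there: b:F, e:T, h:T. ✓
h: no successors, so ◇¬q fails. ✗
— 3 worlds.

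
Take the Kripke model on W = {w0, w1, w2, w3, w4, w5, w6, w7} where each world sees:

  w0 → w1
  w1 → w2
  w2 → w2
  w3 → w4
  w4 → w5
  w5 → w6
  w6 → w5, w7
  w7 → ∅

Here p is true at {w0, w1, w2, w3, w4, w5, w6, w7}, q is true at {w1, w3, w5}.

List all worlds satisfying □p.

{w0, w1, w2, w3, w4, w5, w6, w7}

w0: successors {w1}; p there: w1:T. ✓
w1: successors {w2}; p there: w2:T. ✓
w2: successors {w2}; p there: w2:T. ✓
w3: successors {w4}; p there: w4:T. ✓
w4: successors {w5}; p there: w5:T. ✓
w5: successors {w6}; p there: w6:T. ✓
w6: successors {w5, w7}; p there: w5:T, w7:T. ✓
w7: no successors, so □p holds vacuously. ✓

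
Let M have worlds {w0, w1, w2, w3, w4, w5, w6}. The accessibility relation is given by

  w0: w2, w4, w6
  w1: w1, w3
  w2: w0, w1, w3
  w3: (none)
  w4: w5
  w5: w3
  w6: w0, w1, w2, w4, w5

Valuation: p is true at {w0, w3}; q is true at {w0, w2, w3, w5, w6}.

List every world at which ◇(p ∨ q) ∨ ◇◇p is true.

w0: ◇(p ∨ q) is T, ◇◇p is T. ✓
w1: ◇(p ∨ q) is T, ◇◇p is T. ✓
w2: ◇(p ∨ q) is T, ◇◇p is T. ✓
w3: ◇(p ∨ q) is F, ◇◇p is F. ✗
w4: ◇(p ∨ q) is T, ◇◇p is T. ✓
w5: ◇(p ∨ q) is T, ◇◇p is F. ✓
w6: ◇(p ∨ q) is T, ◇◇p is T. ✓

{w0, w1, w2, w4, w5, w6}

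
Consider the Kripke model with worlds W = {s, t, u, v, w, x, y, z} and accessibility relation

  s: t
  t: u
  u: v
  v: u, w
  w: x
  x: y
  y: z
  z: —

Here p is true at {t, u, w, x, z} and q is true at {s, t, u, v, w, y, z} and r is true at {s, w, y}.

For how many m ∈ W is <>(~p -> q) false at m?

s: successors {t}; ~p -> q there: t:T. ✓
t: successors {u}; ~p -> q there: u:T. ✓
u: successors {v}; ~p -> q there: v:T. ✓
v: successors {u, w}; ~p -> q there: u:T, w:T. ✓
w: successors {x}; ~p -> q there: x:T. ✓
x: successors {y}; ~p -> q there: y:T. ✓
y: successors {z}; ~p -> q there: z:T. ✓
z: no successors, so <>(~p -> q) fails. ✗
Satisfying worlds: {s, t, u, v, w, x, y}.
So <>(~p -> q) fails at the other 1 world.

1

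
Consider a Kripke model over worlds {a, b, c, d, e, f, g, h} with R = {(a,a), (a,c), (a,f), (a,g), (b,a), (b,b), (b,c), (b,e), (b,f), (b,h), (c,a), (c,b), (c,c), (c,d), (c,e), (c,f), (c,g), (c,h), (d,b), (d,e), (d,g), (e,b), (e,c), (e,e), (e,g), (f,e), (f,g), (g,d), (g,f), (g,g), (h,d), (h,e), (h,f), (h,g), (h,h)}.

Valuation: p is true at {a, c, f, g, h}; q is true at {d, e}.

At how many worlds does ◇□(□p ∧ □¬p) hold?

0

a: successors {a, c, f, g}; □(□p ∧ □¬p) there: a:F, c:F, f:F, g:F. ✗
b: successors {a, b, c, e, f, h}; □(□p ∧ □¬p) there: a:F, b:F, c:F, e:F, f:F, h:F. ✗
c: successors {a, b, c, d, e, f, g, h}; □(□p ∧ □¬p) there: a:F, b:F, c:F, d:F, e:F, f:F, g:F, h:F. ✗
d: successors {b, e, g}; □(□p ∧ □¬p) there: b:F, e:F, g:F. ✗
e: successors {b, c, e, g}; □(□p ∧ □¬p) there: b:F, c:F, e:F, g:F. ✗
f: successors {e, g}; □(□p ∧ □¬p) there: e:F, g:F. ✗
g: successors {d, f, g}; □(□p ∧ □¬p) there: d:F, f:F, g:F. ✗
h: successors {d, e, f, g, h}; □(□p ∧ □¬p) there: d:F, e:F, f:F, g:F, h:F. ✗
Satisfying worlds: ∅.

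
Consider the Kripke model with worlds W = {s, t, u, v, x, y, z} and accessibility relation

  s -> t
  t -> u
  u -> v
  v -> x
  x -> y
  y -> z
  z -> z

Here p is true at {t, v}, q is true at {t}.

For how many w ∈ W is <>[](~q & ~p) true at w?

s: successors {t}; [](~q & ~p) there: t:T. ✓
t: successors {u}; [](~q & ~p) there: u:F. ✗
u: successors {v}; [](~q & ~p) there: v:T. ✓
v: successors {x}; [](~q & ~p) there: x:T. ✓
x: successors {y}; [](~q & ~p) there: y:T. ✓
y: successors {z}; [](~q & ~p) there: z:T. ✓
z: successors {z}; [](~q & ~p) there: z:T. ✓
Satisfying worlds: {s, u, v, x, y, z}.

6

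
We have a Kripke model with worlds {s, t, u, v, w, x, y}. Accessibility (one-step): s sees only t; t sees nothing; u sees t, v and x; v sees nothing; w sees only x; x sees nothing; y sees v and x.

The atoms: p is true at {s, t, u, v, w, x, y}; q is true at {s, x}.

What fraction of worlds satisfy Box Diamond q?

3/7

s: successors {t}; Diamond q there: t:F. ✗
t: no successors, so Box Diamond q holds vacuously. ✓
u: successors {t, v, x}; Diamond q there: t:F, v:F, x:F. ✗
v: no successors, so Box Diamond q holds vacuously. ✓
w: successors {x}; Diamond q there: x:F. ✗
x: no successors, so Box Diamond q holds vacuously. ✓
y: successors {v, x}; Diamond q there: v:F, x:F. ✗
That's 3 of 7 worlds, so 3/7.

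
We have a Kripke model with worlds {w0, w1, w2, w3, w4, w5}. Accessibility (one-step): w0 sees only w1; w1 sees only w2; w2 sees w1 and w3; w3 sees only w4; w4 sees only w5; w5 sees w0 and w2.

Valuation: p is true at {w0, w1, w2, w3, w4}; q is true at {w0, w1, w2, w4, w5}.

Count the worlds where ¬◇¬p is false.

w0: ◇¬p is F. ✓
w1: ◇¬p is F. ✓
w2: ◇¬p is F. ✓
w3: ◇¬p is F. ✓
w4: ◇¬p is T. ✗
w5: ◇¬p is F. ✓
Satisfying worlds: {w0, w1, w2, w3, w5}.
So ¬◇¬p fails at the other 1 world.

1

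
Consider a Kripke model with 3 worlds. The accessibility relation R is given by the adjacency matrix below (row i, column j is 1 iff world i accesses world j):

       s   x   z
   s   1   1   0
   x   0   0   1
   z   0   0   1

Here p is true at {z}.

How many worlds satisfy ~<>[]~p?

2

s: <>[]~p is T. ✗
x: <>[]~p is F. ✓
z: <>[]~p is F. ✓
Satisfying worlds: {x, z}.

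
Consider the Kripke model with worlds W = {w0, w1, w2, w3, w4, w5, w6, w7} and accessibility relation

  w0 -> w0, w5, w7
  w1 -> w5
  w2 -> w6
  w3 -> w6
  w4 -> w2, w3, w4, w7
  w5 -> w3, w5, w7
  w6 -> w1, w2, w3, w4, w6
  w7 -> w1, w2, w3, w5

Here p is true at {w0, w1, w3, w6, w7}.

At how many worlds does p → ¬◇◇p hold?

3

w0: p is T, ¬◇◇p is F. ✗
w1: p is T, ¬◇◇p is F. ✗
w2: p is F, ¬◇◇p is F. ✓
w3: p is T, ¬◇◇p is F. ✗
w4: p is F, ¬◇◇p is F. ✓
w5: p is F, ¬◇◇p is F. ✓
w6: p is T, ¬◇◇p is F. ✗
w7: p is T, ¬◇◇p is F. ✗
Satisfying worlds: {w2, w4, w5}.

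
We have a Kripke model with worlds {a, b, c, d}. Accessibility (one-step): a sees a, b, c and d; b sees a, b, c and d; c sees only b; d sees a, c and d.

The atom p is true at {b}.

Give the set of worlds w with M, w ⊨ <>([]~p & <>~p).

{a, b, d}

a: successors {a, b, c, d}; []~p & <>~p there: a:F, b:F, c:F, d:T. ✓
b: successors {a, b, c, d}; []~p & <>~p there: a:F, b:F, c:F, d:T. ✓
c: successors {b}; []~p & <>~p there: b:F. ✗
d: successors {a, c, d}; []~p & <>~p there: a:F, c:F, d:T. ✓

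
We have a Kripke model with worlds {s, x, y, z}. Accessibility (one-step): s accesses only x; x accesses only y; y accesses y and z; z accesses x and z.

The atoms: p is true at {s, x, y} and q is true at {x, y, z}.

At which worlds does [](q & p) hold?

{s, x}

s: successors {x}; q & p there: x:T. ✓
x: successors {y}; q & p there: y:T. ✓
y: successors {y, z}; q & p there: y:T, z:F. ✗
z: successors {x, z}; q & p there: x:T, z:F. ✗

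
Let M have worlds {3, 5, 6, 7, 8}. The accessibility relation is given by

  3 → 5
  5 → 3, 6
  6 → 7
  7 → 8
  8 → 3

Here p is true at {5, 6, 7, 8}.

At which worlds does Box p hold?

3: successors {5}; p there: 5:T. ✓
5: successors {3, 6}; p there: 3:F, 6:T. ✗
6: successors {7}; p there: 7:T. ✓
7: successors {8}; p there: 8:T. ✓
8: successors {3}; p there: 3:F. ✗

{3, 6, 7}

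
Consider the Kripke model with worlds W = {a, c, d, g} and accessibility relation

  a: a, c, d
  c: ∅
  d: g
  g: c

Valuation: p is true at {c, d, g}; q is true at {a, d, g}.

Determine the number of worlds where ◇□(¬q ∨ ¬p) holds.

3

a: successors {a, c, d}; □(¬q ∨ ¬p) there: a:F, c:T, d:F. ✓
c: no successors, so ◇□(¬q ∨ ¬p) fails. ✗
d: successors {g}; □(¬q ∨ ¬p) there: g:T. ✓
g: successors {c}; □(¬q ∨ ¬p) there: c:T. ✓
Satisfying worlds: {a, d, g}.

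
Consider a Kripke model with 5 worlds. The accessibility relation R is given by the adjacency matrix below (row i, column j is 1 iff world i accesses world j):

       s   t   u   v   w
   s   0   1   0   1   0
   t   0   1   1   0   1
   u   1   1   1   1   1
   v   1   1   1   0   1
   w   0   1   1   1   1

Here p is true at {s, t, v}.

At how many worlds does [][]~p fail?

5

s: successors {t, v}; []~p there: t:F, v:F. ✗
t: successors {t, u, w}; []~p there: t:F, u:F, w:F. ✗
u: successors {s, t, u, v, w}; []~p there: s:F, t:F, u:F, v:F, w:F. ✗
v: successors {s, t, u, w}; []~p there: s:F, t:F, u:F, w:F. ✗
w: successors {t, u, v, w}; []~p there: t:F, u:F, v:F, w:F. ✗
Satisfying worlds: ∅.
So [][]~p fails at the other 5 worlds.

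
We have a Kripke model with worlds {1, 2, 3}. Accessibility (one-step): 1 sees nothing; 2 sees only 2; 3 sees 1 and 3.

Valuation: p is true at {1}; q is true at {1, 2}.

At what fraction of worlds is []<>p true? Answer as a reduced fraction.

1/3

1: no successors, so []<>p holds vacuously. ✓
2: successors {2}; <>p there: 2:F. ✗
3: successors {1, 3}; <>p there: 1:F, 3:T. ✗
That's 1 of 3 worlds, so 1/3.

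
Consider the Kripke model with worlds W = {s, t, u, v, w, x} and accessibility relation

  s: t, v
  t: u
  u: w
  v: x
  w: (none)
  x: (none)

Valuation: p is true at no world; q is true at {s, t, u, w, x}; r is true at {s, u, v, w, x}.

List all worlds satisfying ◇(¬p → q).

s: successors {t, v}; ¬p → q there: t:T, v:F. ✓
t: successors {u}; ¬p → q there: u:T. ✓
u: successors {w}; ¬p → q there: w:T. ✓
v: successors {x}; ¬p → q there: x:T. ✓
w: no successors, so ◇(¬p → q) fails. ✗
x: no successors, so ◇(¬p → q) fails. ✗

{s, t, u, v}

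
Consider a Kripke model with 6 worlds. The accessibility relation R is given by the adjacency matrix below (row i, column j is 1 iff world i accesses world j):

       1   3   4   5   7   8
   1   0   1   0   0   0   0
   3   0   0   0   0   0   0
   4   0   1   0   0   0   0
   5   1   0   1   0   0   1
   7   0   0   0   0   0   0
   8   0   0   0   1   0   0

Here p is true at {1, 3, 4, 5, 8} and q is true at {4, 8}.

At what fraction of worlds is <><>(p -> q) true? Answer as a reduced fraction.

1: successors {3}; <>(p -> q) there: 3:F. ✗
3: no successors, so <><>(p -> q) fails. ✗
4: successors {3}; <>(p -> q) there: 3:F. ✗
5: successors {1, 4, 8}; <>(p -> q) there: 1:F, 4:F, 8:F. ✗
7: no successors, so <><>(p -> q) fails. ✗
8: successors {5}; <>(p -> q) there: 5:T. ✓
That's 1 of 6 worlds, so 1/6.

1/6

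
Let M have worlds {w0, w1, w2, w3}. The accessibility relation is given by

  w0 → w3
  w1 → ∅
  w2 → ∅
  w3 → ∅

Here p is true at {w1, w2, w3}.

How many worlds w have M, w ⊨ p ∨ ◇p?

w0: p is F, ◇p is T. ✓
w1: p is T, ◇p is F. ✓
w2: p is T, ◇p is F. ✓
w3: p is T, ◇p is F. ✓
Satisfying worlds: {w0, w1, w2, w3}.

4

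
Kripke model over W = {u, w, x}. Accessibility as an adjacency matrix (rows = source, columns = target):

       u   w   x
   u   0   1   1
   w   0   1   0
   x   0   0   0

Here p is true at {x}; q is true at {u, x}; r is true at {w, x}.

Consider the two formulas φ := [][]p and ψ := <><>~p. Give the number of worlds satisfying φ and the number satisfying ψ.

For [][]p:
u: successors {w, x}; []p there: w:F, x:T. ✗
w: successors {w}; []p there: w:F. ✗
x: no successors, so [][]p holds vacuously. ✓
— 1 world.
For <><>~p:
u: successors {w, x}; <>~p there: w:T, x:F. ✓
w: successors {w}; <>~p there: w:T. ✓
x: no successors, so <><>~p fails. ✗
— 2 worlds.

1 and 2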